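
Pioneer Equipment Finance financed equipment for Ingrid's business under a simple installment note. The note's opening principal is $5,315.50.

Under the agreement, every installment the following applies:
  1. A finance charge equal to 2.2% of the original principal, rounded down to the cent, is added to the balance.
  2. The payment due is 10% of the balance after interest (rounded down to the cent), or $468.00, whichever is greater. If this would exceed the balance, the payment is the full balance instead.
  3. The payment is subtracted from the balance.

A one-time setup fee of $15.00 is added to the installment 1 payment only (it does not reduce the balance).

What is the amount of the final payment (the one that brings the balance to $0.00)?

$409.75

Installment 1: opening $5,315.50; interest $116.94 → $5,432.44; payment $543.24 (+ $15.00 fee); balance $4,889.20
Installment 2: opening $4,889.20; interest $116.94 → $5,006.14; payment $500.61; balance $4,505.53
Installment 3: opening $4,505.53; interest $116.94 → $4,622.47; payment $468.00; balance $4,154.47
Installment 4: opening $4,154.47; interest $116.94 → $4,271.41; payment $468.00; balance $3,803.41
Installment 5: opening $3,803.41; interest $116.94 → $3,920.35; payment $468.00; balance $3,452.35
Installment 6: opening $3,452.35; interest $116.94 → $3,569.29; payment $468.00; balance $3,101.29
Installment 7: opening $3,101.29; interest $116.94 → $3,218.23; payment $468.00; balance $2,750.23
Installment 8: opening $2,750.23; interest $116.94 → $2,867.17; payment $468.00; balance $2,399.17
Installment 9: opening $2,399.17; interest $116.94 → $2,516.11; payment $468.00; balance $2,048.11
Installment 10: opening $2,048.11; interest $116.94 → $2,165.05; payment $468.00; balance $1,697.05
Installment 11: opening $1,697.05; interest $116.94 → $1,813.99; payment $468.00; balance $1,345.99
Installment 12: opening $1,345.99; interest $116.94 → $1,462.93; payment $468.00; balance $994.93
Installment 13: opening $994.93; interest $116.94 → $1,111.87; payment $468.00; balance $643.87
Installment 14: opening $643.87; interest $116.94 → $760.81; payment $468.00; balance $292.81
Installment 15: opening $292.81; interest $116.94 → $409.75; payment $409.75; balance $0.00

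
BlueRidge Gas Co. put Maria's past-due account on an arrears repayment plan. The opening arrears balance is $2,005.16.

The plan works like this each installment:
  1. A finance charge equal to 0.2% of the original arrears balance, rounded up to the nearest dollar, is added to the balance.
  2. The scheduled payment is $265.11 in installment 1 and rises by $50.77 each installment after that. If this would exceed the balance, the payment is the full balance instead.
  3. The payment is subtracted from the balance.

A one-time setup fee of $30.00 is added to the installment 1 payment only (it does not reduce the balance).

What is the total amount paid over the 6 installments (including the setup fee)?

# | Opening | Interest | Payment | Fee | End bal
1 | $2,005.16 | $5.00 | $265.11 | $30.00 | $1,745.05
2 | $1,745.05 | $5.00 | $315.88 | — | $1,434.17
3 | $1,434.17 | $5.00 | $366.65 | — | $1,072.52
4 | $1,072.52 | $5.00 | $417.42 | — | $660.10
5 | $660.10 | $5.00 | $468.19 | — | $196.91
6 | $196.91 | $5.00 | $201.91 | — | $0.00
Total paid: $2,065.16

$2,065.16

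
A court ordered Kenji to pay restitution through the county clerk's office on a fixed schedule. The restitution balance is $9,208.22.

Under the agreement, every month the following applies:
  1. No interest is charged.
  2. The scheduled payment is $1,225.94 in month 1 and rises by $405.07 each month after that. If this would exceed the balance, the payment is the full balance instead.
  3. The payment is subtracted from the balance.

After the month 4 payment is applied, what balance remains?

Month 1: $9,208.22 − $1,225.94 → $7,982.28
Month 2: $7,982.28 − $1,631.01 → $6,351.27
Month 3: $6,351.27 − $2,036.08 → $4,315.19
Month 4: $4,315.19 − $2,441.15 → $1,874.04

$1,874.04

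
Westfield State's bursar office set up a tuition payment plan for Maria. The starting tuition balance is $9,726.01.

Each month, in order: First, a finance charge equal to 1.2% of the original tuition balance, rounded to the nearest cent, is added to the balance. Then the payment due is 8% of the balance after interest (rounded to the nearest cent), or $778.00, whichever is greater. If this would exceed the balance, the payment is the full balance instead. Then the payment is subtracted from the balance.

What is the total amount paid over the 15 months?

$11,476.66

Month 1: opening $9,726.01; interest $116.71 → $9,842.72; payment $787.42; balance $9,055.30
Month 2: opening $9,055.30; interest $116.71 → $9,172.01; payment $778.00; balance $8,394.01
Month 3: opening $8,394.01; interest $116.71 → $8,510.72; payment $778.00; balance $7,732.72
Month 4: opening $7,732.72; interest $116.71 → $7,849.43; payment $778.00; balance $7,071.43
Month 5: opening $7,071.43; interest $116.71 → $7,188.14; payment $778.00; balance $6,410.14
Month 6: opening $6,410.14; interest $116.71 → $6,526.85; payment $778.00; balance $5,748.85
Month 7: opening $5,748.85; interest $116.71 → $5,865.56; payment $778.00; balance $5,087.56
Month 8: opening $5,087.56; interest $116.71 → $5,204.27; payment $778.00; balance $4,426.27
Month 9: opening $4,426.27; interest $116.71 → $4,542.98; payment $778.00; balance $3,764.98
Month 10: opening $3,764.98; interest $116.71 → $3,881.69; payment $778.00; balance $3,103.69
Month 11: opening $3,103.69; interest $116.71 → $3,220.40; payment $778.00; balance $2,442.40
Month 12: opening $2,442.40; interest $116.71 → $2,559.11; payment $778.00; balance $1,781.11
Month 13: opening $1,781.11; interest $116.71 → $1,897.82; payment $778.00; balance $1,119.82
Month 14: opening $1,119.82; interest $116.71 → $1,236.53; payment $778.00; balance $458.53
Month 15: opening $458.53; interest $116.71 → $575.24; payment $575.24; balance $0.00
Total paid: $11,476.66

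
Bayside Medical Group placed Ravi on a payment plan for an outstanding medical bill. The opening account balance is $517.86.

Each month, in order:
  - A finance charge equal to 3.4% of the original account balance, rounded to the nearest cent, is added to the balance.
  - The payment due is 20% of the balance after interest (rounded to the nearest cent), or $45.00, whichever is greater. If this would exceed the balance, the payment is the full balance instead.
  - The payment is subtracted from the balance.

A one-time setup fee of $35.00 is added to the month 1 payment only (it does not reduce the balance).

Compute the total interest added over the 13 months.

Month 1: $517.86 +$17.61 interest = $535.47; pay $107.09 (+ $35.00 fee) → $428.38
Month 2: $428.38 +$17.61 interest = $445.99; pay $89.20 → $356.79
Month 3: $356.79 +$17.61 interest = $374.40; pay $74.88 → $299.52
Month 4: $299.52 +$17.61 interest = $317.13; pay $63.43 → $253.70
Month 5: $253.70 +$17.61 interest = $271.31; pay $54.26 → $217.05
Month 6: $217.05 +$17.61 interest = $234.66; pay $46.93 → $187.73
Month 7: $187.73 +$17.61 interest = $205.34; pay $45.00 → $160.34
Month 8: $160.34 +$17.61 interest = $177.95; pay $45.00 → $132.95
Month 9: $132.95 +$17.61 interest = $150.56; pay $45.00 → $105.56
Month 10: $105.56 +$17.61 interest = $123.17; pay $45.00 → $78.17
Month 11: $78.17 +$17.61 interest = $95.78; pay $45.00 → $50.78
Month 12: $50.78 +$17.61 interest = $68.39; pay $45.00 → $23.39
Month 13: $23.39 +$17.61 interest = $41.00; pay $41.00 → $0.00
Total interest: $17.61 + $17.61 + $17.61 + $17.61 + $17.61 + $17.61 + $17.61 + $17.61 + $17.61 + $17.61 + $17.61 + $17.61 + $17.61 = $228.93

$228.93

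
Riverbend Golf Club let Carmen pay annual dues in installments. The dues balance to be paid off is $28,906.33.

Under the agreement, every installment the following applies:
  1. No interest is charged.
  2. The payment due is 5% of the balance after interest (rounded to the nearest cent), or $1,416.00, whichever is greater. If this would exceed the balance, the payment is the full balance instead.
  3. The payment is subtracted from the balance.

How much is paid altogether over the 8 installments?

$11,357.32

Installment 1: $28,906.33 − $1,445.32 → $27,461.01
Installment 2: $27,461.01 − $1,416.00 → $26,045.01
Installment 3: $26,045.01 − $1,416.00 → $24,629.01
Installment 4: $24,629.01 − $1,416.00 → $23,213.01
Installment 5: $23,213.01 − $1,416.00 → $21,797.01
Installment 6: $21,797.01 − $1,416.00 → $20,381.01
Installment 7: $20,381.01 − $1,416.00 → $18,965.01
Installment 8: $18,965.01 − $1,416.00 → $17,549.01
Total paid: $11,357.32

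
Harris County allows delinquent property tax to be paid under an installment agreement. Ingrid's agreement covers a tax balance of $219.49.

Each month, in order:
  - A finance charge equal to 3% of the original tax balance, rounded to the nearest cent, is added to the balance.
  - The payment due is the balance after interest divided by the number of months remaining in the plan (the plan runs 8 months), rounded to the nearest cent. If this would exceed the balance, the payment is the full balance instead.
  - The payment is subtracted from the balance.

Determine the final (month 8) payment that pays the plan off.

$45.31

Month 1: opening $219.49; interest $6.58 → $226.07; payment $28.26; balance $197.81
Month 2: opening $197.81; interest $6.58 → $204.39; payment $29.20; balance $175.19
Month 3: opening $175.19; interest $6.58 → $181.77; payment $30.30; balance $151.47
Month 4: opening $151.47; interest $6.58 → $158.05; payment $31.61; balance $126.44
Month 5: opening $126.44; interest $6.58 → $133.02; payment $33.26; balance $99.76
Month 6: opening $99.76; interest $6.58 → $106.34; payment $35.45; balance $70.89
Month 7: opening $70.89; interest $6.58 → $77.47; payment $38.74; balance $38.73
Month 8: opening $38.73; interest $6.58 → $45.31; payment $45.31; balance $0.00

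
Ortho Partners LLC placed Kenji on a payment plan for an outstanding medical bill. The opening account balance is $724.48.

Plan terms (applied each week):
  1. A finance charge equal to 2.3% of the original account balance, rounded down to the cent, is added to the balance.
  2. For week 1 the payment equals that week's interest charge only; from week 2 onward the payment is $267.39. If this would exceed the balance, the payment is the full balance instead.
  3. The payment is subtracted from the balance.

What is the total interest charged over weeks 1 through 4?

$66.64

Week 1: opening $724.48; interest $16.66 → $741.14; payment $16.66; balance $724.48
Week 2: opening $724.48; interest $16.66 → $741.14; payment $267.39; balance $473.75
Week 3: opening $473.75; interest $16.66 → $490.41; payment $267.39; balance $223.02
Week 4: opening $223.02; interest $16.66 → $239.68; payment $239.68; balance $0.00
Total interest: $16.66 + $16.66 + $16.66 + $16.66 = $66.64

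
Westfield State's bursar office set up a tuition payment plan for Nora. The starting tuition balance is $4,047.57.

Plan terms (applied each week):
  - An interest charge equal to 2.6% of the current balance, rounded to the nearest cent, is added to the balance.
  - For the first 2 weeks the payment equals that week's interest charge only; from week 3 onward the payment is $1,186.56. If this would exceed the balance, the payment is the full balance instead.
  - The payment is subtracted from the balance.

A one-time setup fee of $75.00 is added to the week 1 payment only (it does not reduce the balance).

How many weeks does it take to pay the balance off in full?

Week 1: opening $4,047.57; interest $105.24 → $4,152.81; payment $105.24 (+ $75.00 fee); balance $4,047.57
Week 2: opening $4,047.57; interest $105.24 → $4,152.81; payment $105.24; balance $4,047.57
Week 3: opening $4,047.57; interest $105.24 → $4,152.81; payment $1,186.56; balance $2,966.25
Week 4: opening $2,966.25; interest $77.12 → $3,043.37; payment $1,186.56; balance $1,856.81
Week 5: opening $1,856.81; interest $48.28 → $1,905.09; payment $1,186.56; balance $718.53
Week 6: opening $718.53; interest $18.68 → $737.21; payment $737.21; balance $0.00
Balance reaches $0.00 in week 6.

6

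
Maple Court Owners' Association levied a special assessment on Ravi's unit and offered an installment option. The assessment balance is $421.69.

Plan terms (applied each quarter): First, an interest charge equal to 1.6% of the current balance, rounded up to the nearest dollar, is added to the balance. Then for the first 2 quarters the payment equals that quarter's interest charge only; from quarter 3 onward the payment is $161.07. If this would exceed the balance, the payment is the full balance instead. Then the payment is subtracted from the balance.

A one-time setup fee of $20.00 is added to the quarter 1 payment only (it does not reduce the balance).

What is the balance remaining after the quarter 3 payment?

Quarter 1: opening $421.69; interest $7.00 → $428.69; payment $7.00 (+ $20.00 fee); balance $421.69
Quarter 2: opening $421.69; interest $7.00 → $428.69; payment $7.00; balance $421.69
Quarter 3: opening $421.69; interest $7.00 → $428.69; payment $161.07; balance $267.62

$267.62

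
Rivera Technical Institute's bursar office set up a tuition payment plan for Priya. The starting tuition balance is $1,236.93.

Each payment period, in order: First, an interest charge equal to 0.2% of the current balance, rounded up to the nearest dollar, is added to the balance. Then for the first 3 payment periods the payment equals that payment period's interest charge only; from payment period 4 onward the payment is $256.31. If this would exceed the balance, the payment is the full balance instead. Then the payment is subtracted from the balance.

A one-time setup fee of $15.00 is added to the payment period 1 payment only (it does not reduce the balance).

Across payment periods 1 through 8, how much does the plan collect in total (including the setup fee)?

$1,269.93

# | Opening | Interest | Payment | Fee | End bal
1 | $1,236.93 | $3.00 | $3.00 | $15.00 | $1,236.93
2 | $1,236.93 | $3.00 | $3.00 | — | $1,236.93
3 | $1,236.93 | $3.00 | $3.00 | — | $1,236.93
4 | $1,236.93 | $3.00 | $256.31 | — | $983.62
5 | $983.62 | $2.00 | $256.31 | — | $729.31
6 | $729.31 | $2.00 | $256.31 | — | $475.00
7 | $475.00 | $1.00 | $256.31 | — | $219.69
8 | $219.69 | $1.00 | $220.69 | — | $0.00
Total paid: $1,269.93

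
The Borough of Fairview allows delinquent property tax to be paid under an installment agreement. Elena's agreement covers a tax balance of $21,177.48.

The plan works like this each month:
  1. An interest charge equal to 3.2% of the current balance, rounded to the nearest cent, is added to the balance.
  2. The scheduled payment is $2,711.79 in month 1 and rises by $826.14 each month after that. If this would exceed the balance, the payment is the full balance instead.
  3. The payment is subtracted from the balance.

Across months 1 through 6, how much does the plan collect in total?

$23,682.93

# | Opening | Interest | Payment | End bal
1 | $21,177.48 | $677.68 | $2,711.79 | $19,143.37
2 | $19,143.37 | $612.59 | $3,537.93 | $16,218.03
3 | $16,218.03 | $518.98 | $4,364.07 | $12,372.94
4 | $12,372.94 | $395.93 | $5,190.21 | $7,578.66
5 | $7,578.66 | $242.52 | $6,016.35 | $1,804.83
6 | $1,804.83 | $57.75 | $1,862.58 | $0.00
Total paid: $23,682.93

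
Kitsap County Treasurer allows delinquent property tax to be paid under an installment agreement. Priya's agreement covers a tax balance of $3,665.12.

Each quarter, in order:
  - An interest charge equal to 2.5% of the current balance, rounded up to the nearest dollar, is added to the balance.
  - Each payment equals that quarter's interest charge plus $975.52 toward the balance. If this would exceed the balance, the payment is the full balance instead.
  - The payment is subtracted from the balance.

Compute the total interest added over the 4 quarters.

$222.00

# | Opening | Interest | Payment | End bal
1 | $3,665.12 | $92.00 | $1,067.52 | $2,689.60
2 | $2,689.60 | $68.00 | $1,043.52 | $1,714.08
3 | $1,714.08 | $43.00 | $1,018.52 | $738.56
4 | $738.56 | $19.00 | $757.56 | $0.00
Total interest: $92.00 + $68.00 + $43.00 + $19.00 = $222.00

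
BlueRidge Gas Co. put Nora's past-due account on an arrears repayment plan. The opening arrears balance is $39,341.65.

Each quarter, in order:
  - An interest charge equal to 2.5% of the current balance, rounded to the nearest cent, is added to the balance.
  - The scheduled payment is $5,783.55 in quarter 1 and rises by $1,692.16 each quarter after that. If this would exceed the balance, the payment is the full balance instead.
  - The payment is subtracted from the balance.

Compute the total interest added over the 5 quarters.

$3,258.98

Quarter 1: opening $39,341.65; interest $983.54 → $40,325.19; payment $5,783.55; balance $34,541.64
Quarter 2: opening $34,541.64; interest $863.54 → $35,405.18; payment $7,475.71; balance $27,929.47
Quarter 3: opening $27,929.47; interest $698.24 → $28,627.71; payment $9,167.87; balance $19,459.84
Quarter 4: opening $19,459.84; interest $486.50 → $19,946.34; payment $10,860.03; balance $9,086.31
Quarter 5: opening $9,086.31; interest $227.16 → $9,313.47; payment $9,313.47; balance $0.00
Total interest: $983.54 + $863.54 + $698.24 + $486.50 + $227.16 = $3,258.98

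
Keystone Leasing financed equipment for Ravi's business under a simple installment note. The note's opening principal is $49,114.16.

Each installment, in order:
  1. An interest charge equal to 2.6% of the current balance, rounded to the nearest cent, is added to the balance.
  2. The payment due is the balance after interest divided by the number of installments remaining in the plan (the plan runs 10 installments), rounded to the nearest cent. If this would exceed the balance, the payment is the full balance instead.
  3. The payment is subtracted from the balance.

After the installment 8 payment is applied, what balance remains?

$12,061.90

Installment 1: $49,114.16 +$1,276.97 interest = $50,391.13; pay $5,039.11 → $45,352.02
Installment 2: $45,352.02 +$1,179.15 interest = $46,531.17; pay $5,170.13 → $41,361.04
Installment 3: $41,361.04 +$1,075.39 interest = $42,436.43; pay $5,304.55 → $37,131.88
Installment 4: $37,131.88 +$965.43 interest = $38,097.31; pay $5,442.47 → $32,654.84
Installment 5: $32,654.84 +$849.03 interest = $33,503.87; pay $5,583.98 → $27,919.89
Installment 6: $27,919.89 +$725.92 interest = $28,645.81; pay $5,729.16 → $22,916.65
Installment 7: $22,916.65 +$595.83 interest = $23,512.48; pay $5,878.12 → $17,634.36
Installment 8: $17,634.36 +$458.49 interest = $18,092.85; pay $6,030.95 → $12,061.90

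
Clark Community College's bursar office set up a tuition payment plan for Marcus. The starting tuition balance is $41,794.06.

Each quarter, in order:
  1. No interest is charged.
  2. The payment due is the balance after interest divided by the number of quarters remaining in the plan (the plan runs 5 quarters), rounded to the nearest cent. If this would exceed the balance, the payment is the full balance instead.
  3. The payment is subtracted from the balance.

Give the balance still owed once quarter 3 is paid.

$16,717.63

Quarter 1: $41,794.06 − $8,358.81 → $33,435.25
Quarter 2: $33,435.25 − $8,358.81 → $25,076.44
Quarter 3: $25,076.44 − $8,358.81 → $16,717.63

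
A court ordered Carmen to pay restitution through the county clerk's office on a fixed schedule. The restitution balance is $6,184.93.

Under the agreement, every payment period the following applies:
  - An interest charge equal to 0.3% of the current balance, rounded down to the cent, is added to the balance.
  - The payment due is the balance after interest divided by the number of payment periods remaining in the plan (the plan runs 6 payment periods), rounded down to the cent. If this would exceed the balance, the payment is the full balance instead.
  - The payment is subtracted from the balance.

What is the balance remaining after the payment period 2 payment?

Payment period 1: opening $6,184.93; interest $18.55 → $6,203.48; payment $1,033.91; balance $5,169.57
Payment period 2: opening $5,169.57; interest $15.50 → $5,185.07; payment $1,037.01; balance $4,148.06

$4,148.06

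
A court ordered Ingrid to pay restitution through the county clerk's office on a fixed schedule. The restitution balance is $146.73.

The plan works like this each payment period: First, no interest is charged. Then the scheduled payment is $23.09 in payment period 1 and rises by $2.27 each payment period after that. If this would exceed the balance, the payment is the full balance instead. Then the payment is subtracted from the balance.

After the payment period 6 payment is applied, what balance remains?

$0.00

Payment period 1: opening $146.73; payment $23.09; balance $123.64
Payment period 2: opening $123.64; payment $25.36; balance $98.28
Payment period 3: opening $98.28; payment $27.63; balance $70.65
Payment period 4: opening $70.65; payment $29.90; balance $40.75
Payment period 5: opening $40.75; payment $32.17; balance $8.58
Payment period 6: opening $8.58; payment $8.58; balance $0.00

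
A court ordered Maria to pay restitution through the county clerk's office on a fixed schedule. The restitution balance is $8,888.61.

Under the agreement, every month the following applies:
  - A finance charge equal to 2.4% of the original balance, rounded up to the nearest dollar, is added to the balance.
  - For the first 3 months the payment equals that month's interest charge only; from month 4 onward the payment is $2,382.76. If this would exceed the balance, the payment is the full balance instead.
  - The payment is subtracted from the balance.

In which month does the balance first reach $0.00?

8

# | Opening | Interest | Payment | End bal
1 | $8,888.61 | $214.00 | $214.00 | $8,888.61
2 | $8,888.61 | $214.00 | $214.00 | $8,888.61
3 | $8,888.61 | $214.00 | $214.00 | $8,888.61
4 | $8,888.61 | $214.00 | $2,382.76 | $6,719.85
5 | $6,719.85 | $214.00 | $2,382.76 | $4,551.09
6 | $4,551.09 | $214.00 | $2,382.76 | $2,382.33
7 | $2,382.33 | $214.00 | $2,382.76 | $213.57
8 | $213.57 | $214.00 | $427.57 | $0.00
Balance reaches $0.00 in month 8.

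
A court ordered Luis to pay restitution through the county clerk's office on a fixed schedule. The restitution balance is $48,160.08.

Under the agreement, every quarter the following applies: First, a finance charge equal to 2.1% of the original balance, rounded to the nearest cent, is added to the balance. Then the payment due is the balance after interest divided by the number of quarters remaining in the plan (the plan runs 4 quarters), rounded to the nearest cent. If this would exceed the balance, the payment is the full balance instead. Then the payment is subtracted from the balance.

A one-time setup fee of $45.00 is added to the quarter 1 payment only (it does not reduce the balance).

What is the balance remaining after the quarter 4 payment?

$0.00

Quarter 1: $48,160.08 +$1,011.36 interest = $49,171.44; pay $12,292.86 (+ $45.00 fee) → $36,878.58
Quarter 2: $36,878.58 +$1,011.36 interest = $37,889.94; pay $12,629.98 → $25,259.96
Quarter 3: $25,259.96 +$1,011.36 interest = $26,271.32; pay $13,135.66 → $13,135.66
Quarter 4: $13,135.66 +$1,011.36 interest = $14,147.02; pay $14,147.02 → $0.00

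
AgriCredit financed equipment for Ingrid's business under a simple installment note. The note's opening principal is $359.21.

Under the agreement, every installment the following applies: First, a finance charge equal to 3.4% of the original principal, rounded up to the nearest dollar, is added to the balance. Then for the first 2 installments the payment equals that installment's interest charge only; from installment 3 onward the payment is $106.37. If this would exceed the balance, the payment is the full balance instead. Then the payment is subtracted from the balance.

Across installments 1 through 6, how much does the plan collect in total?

# | Opening | Interest | Payment | End bal
1 | $359.21 | $13.00 | $13.00 | $359.21
2 | $359.21 | $13.00 | $13.00 | $359.21
3 | $359.21 | $13.00 | $106.37 | $265.84
4 | $265.84 | $13.00 | $106.37 | $172.47
5 | $172.47 | $13.00 | $106.37 | $79.10
6 | $79.10 | $13.00 | $92.10 | $0.00
Total paid: $437.21

$437.21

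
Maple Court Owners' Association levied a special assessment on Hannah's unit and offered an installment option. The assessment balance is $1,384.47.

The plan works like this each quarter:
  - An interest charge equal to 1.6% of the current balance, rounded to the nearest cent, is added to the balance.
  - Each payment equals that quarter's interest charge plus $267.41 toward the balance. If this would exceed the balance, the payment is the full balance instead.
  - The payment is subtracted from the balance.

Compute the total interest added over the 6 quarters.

$68.73

# | Opening | Interest | Payment | End bal
1 | $1,384.47 | $22.15 | $289.56 | $1,117.06
2 | $1,117.06 | $17.87 | $285.28 | $849.65
3 | $849.65 | $13.59 | $281.00 | $582.24
4 | $582.24 | $9.32 | $276.73 | $314.83
5 | $314.83 | $5.04 | $272.45 | $47.42
6 | $47.42 | $0.76 | $48.18 | $0.00
Total interest: $22.15 + $17.87 + $13.59 + $9.32 + $5.04 + $0.76 = $68.73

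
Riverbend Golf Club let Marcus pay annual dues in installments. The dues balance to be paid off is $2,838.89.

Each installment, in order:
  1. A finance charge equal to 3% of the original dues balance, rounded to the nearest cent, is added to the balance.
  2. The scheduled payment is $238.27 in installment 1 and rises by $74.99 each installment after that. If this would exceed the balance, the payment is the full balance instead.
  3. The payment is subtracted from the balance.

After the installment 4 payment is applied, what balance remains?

$1,776.55

# | Opening | Interest | Payment | End bal
1 | $2,838.89 | $85.17 | $238.27 | $2,685.79
2 | $2,685.79 | $85.17 | $313.26 | $2,457.70
3 | $2,457.70 | $85.17 | $388.25 | $2,154.62
4 | $2,154.62 | $85.17 | $463.24 | $1,776.55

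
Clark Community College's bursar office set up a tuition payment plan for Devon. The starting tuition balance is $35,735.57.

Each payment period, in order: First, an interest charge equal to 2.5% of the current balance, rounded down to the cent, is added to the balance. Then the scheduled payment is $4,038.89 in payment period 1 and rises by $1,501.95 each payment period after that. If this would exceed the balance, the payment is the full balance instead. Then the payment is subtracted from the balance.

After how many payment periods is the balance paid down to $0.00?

Payment period 1: opening $35,735.57; interest $893.38 → $36,628.95; payment $4,038.89; balance $32,590.06
Payment period 2: opening $32,590.06; interest $814.75 → $33,404.81; payment $5,540.84; balance $27,863.97
Payment period 3: opening $27,863.97; interest $696.59 → $28,560.56; payment $7,042.79; balance $21,517.77
Payment period 4: opening $21,517.77; interest $537.94 → $22,055.71; payment $8,544.74; balance $13,510.97
Payment period 5: opening $13,510.97; interest $337.77 → $13,848.74; payment $10,046.69; balance $3,802.05
Payment period 6: opening $3,802.05; interest $95.05 → $3,897.10; payment $3,897.10; balance $0.00
Balance reaches $0.00 in payment period 6.

6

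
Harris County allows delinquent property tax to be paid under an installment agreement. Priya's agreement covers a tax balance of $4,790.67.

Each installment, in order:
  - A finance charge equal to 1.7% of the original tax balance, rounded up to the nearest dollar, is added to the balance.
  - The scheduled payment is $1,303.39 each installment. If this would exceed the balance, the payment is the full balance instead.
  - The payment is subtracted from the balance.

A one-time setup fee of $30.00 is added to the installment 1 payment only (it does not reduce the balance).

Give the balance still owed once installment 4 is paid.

$0.00

Installment 1: opening $4,790.67; interest $82.00 → $4,872.67; payment $1,303.39 (+ $30.00 fee); balance $3,569.28
Installment 2: opening $3,569.28; interest $82.00 → $3,651.28; payment $1,303.39; balance $2,347.89
Installment 3: opening $2,347.89; interest $82.00 → $2,429.89; payment $1,303.39; balance $1,126.50
Installment 4: opening $1,126.50; interest $82.00 → $1,208.50; payment $1,208.50; balance $0.00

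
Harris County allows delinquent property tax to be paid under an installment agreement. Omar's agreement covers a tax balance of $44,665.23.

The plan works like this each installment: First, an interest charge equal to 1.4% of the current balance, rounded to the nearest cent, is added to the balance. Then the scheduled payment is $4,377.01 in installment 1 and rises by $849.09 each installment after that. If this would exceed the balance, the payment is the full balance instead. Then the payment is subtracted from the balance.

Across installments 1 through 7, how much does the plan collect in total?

Installment 1: $44,665.23 +$625.31 interest = $45,290.54; pay $4,377.01 → $40,913.53
Installment 2: $40,913.53 +$572.79 interest = $41,486.32; pay $5,226.10 → $36,260.22
Installment 3: $36,260.22 +$507.64 interest = $36,767.86; pay $6,075.19 → $30,692.67
Installment 4: $30,692.67 +$429.70 interest = $31,122.37; pay $6,924.28 → $24,198.09
Installment 5: $24,198.09 +$338.77 interest = $24,536.86; pay $7,773.37 → $16,763.49
Installment 6: $16,763.49 +$234.69 interest = $16,998.18; pay $8,622.46 → $8,375.72
Installment 7: $8,375.72 +$117.26 interest = $8,492.98; pay $8,492.98 → $0.00
Total paid: $47,491.39

$47,491.39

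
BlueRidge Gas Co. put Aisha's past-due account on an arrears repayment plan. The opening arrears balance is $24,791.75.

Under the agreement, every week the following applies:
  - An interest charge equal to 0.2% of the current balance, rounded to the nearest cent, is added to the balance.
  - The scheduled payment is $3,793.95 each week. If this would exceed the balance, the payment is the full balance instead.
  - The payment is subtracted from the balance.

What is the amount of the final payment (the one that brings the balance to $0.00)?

$2,217.34

Week 1: $24,791.75 +$49.58 interest = $24,841.33; pay $3,793.95 → $21,047.38
Week 2: $21,047.38 +$42.09 interest = $21,089.47; pay $3,793.95 → $17,295.52
Week 3: $17,295.52 +$34.59 interest = $17,330.11; pay $3,793.95 → $13,536.16
Week 4: $13,536.16 +$27.07 interest = $13,563.23; pay $3,793.95 → $9,769.28
Week 5: $9,769.28 +$19.54 interest = $9,788.82; pay $3,793.95 → $5,994.87
Week 6: $5,994.87 +$11.99 interest = $6,006.86; pay $3,793.95 → $2,212.91
Week 7: $2,212.91 +$4.43 interest = $2,217.34; pay $2,217.34 → $0.00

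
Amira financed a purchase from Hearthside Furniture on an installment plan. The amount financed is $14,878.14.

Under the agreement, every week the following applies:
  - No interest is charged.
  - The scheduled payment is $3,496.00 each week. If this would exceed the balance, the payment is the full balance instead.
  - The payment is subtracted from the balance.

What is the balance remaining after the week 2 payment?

$7,886.14

Week 1: $14,878.14 − $3,496.00 → $11,382.14
Week 2: $11,382.14 − $3,496.00 → $7,886.14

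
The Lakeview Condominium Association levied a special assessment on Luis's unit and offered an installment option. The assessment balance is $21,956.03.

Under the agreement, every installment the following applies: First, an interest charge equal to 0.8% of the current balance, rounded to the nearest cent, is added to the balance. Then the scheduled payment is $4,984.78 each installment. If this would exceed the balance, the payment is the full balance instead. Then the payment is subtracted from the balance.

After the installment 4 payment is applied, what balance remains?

# | Opening | Interest | Payment | End bal
1 | $21,956.03 | $175.65 | $4,984.78 | $17,146.90
2 | $17,146.90 | $137.18 | $4,984.78 | $12,299.30
3 | $12,299.30 | $98.39 | $4,984.78 | $7,412.91
4 | $7,412.91 | $59.30 | $4,984.78 | $2,487.43

$2,487.43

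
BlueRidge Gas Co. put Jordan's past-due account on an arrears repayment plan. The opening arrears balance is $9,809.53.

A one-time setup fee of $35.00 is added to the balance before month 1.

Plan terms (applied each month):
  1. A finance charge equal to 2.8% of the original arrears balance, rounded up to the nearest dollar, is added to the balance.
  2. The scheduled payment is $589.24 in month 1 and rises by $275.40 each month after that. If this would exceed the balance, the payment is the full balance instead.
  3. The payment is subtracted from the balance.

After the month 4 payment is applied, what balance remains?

$6,935.17

Month 1: $9,844.53 +$275.00 interest = $10,119.53; pay $589.24 → $9,530.29
Month 2: $9,530.29 +$275.00 interest = $9,805.29; pay $864.64 → $8,940.65
Month 3: $8,940.65 +$275.00 interest = $9,215.65; pay $1,140.04 → $8,075.61
Month 4: $8,075.61 +$275.00 interest = $8,350.61; pay $1,415.44 → $6,935.17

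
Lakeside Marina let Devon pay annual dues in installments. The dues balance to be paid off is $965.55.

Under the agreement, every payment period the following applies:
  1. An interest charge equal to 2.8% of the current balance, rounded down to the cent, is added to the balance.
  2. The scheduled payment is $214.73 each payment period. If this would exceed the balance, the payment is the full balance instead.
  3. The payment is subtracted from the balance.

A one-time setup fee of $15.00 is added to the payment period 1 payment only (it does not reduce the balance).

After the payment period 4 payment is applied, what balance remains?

Payment period 1: opening $965.55; interest $27.03 → $992.58; payment $214.73 (+ $15.00 fee); balance $777.85
Payment period 2: opening $777.85; interest $21.77 → $799.62; payment $214.73; balance $584.89
Payment period 3: opening $584.89; interest $16.37 → $601.26; payment $214.73; balance $386.53
Payment period 4: opening $386.53; interest $10.82 → $397.35; payment $214.73; balance $182.62

$182.62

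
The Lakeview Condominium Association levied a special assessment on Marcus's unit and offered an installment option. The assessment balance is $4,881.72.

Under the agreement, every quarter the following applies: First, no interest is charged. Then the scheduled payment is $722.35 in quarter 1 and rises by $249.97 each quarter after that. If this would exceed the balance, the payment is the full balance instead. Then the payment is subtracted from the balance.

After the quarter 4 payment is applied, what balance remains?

Quarter 1: opening $4,881.72; payment $722.35; balance $4,159.37
Quarter 2: opening $4,159.37; payment $972.32; balance $3,187.05
Quarter 3: opening $3,187.05; payment $1,222.29; balance $1,964.76
Quarter 4: opening $1,964.76; payment $1,472.26; balance $492.50

$492.50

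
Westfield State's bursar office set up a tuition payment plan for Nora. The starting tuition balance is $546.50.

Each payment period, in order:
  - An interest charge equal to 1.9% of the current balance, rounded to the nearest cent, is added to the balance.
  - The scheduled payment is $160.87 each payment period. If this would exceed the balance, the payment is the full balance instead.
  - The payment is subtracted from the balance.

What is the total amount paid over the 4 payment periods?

# | Opening | Interest | Payment | End bal
1 | $546.50 | $10.38 | $160.87 | $396.01
2 | $396.01 | $7.52 | $160.87 | $242.66
3 | $242.66 | $4.61 | $160.87 | $86.40
4 | $86.40 | $1.64 | $88.04 | $0.00
Total paid: $570.65

$570.65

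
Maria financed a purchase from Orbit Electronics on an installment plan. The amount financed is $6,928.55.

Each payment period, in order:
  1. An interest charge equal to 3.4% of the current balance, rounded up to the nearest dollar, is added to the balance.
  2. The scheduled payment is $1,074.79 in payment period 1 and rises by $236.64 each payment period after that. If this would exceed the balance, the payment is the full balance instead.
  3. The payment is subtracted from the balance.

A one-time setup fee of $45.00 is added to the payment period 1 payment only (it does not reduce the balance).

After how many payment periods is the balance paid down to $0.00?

Payment period 1: opening $6,928.55; interest $236.00 → $7,164.55; payment $1,074.79 (+ $45.00 fee); balance $6,089.76
Payment period 2: opening $6,089.76; interest $208.00 → $6,297.76; payment $1,311.43; balance $4,986.33
Payment period 3: opening $4,986.33; interest $170.00 → $5,156.33; payment $1,548.07; balance $3,608.26
Payment period 4: opening $3,608.26; interest $123.00 → $3,731.26; payment $1,784.71; balance $1,946.55
Payment period 5: opening $1,946.55; interest $67.00 → $2,013.55; payment $2,013.55; balance $0.00
Balance reaches $0.00 in payment period 5.

5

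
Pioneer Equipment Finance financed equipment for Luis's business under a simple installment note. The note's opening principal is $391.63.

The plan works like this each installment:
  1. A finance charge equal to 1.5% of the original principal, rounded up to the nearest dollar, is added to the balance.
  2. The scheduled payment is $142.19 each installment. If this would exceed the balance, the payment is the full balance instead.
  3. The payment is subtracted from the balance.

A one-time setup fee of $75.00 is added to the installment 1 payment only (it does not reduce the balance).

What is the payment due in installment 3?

$125.25

Installment 1: $391.63 +$6.00 interest = $397.63; pay $142.19 (+ $75.00 fee) → $255.44
Installment 2: $255.44 +$6.00 interest = $261.44; pay $142.19 → $119.25
Installment 3: $119.25 +$6.00 interest = $125.25; pay $125.25 → $0.00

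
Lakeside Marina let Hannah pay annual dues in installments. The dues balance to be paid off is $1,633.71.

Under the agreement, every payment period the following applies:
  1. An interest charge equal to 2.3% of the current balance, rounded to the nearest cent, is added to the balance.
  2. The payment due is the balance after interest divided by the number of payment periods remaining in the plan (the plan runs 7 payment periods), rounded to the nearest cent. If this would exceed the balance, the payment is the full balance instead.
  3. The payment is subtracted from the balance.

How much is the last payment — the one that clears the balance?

$273.66

# | Opening | Interest | Payment | End bal
1 | $1,633.71 | $37.58 | $238.76 | $1,432.53
2 | $1,432.53 | $32.95 | $244.25 | $1,221.23
3 | $1,221.23 | $28.09 | $249.86 | $999.46
4 | $999.46 | $22.99 | $255.61 | $766.84
5 | $766.84 | $17.64 | $261.49 | $522.99
6 | $522.99 | $12.03 | $267.51 | $267.51
7 | $267.51 | $6.15 | $273.66 | $0.00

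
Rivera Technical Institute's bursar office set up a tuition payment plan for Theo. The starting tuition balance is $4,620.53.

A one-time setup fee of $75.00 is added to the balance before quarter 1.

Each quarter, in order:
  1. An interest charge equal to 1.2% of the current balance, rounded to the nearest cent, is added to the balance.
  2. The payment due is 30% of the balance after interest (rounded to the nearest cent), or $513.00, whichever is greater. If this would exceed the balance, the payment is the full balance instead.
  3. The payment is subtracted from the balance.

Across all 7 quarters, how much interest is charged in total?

Quarter 1: opening $4,695.53; interest $56.35 → $4,751.88; payment $1,425.56; balance $3,326.32
Quarter 2: opening $3,326.32; interest $39.92 → $3,366.24; payment $1,009.87; balance $2,356.37
Quarter 3: opening $2,356.37; interest $28.28 → $2,384.65; payment $715.40; balance $1,669.25
Quarter 4: opening $1,669.25; interest $20.03 → $1,689.28; payment $513.00; balance $1,176.28
Quarter 5: opening $1,176.28; interest $14.12 → $1,190.40; payment $513.00; balance $677.40
Quarter 6: opening $677.40; interest $8.13 → $685.53; payment $513.00; balance $172.53
Quarter 7: opening $172.53; interest $2.07 → $174.60; payment $174.60; balance $0.00
Total interest: $56.35 + $39.92 + $28.28 + $20.03 + $14.12 + $8.13 + $2.07 = $168.90

$168.90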